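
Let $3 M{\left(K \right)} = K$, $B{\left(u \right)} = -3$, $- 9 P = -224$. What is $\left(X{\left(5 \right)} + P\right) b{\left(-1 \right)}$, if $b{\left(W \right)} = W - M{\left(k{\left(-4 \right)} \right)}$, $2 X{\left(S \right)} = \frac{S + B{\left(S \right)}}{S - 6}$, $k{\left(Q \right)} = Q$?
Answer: $\frac{215}{27} \approx 7.963$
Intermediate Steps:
$P = \frac{224}{9}$ ($P = \left(- \frac{1}{9}\right) \left(-224\right) = \frac{224}{9} \approx 24.889$)
$M{\left(K \right)} = \frac{K}{3}$
$X{\left(S \right)} = \frac{-3 + S}{2 \left(-6 + S\right)}$ ($X{\left(S \right)} = \frac{\left(S - 3\right) \frac{1}{S - 6}}{2} = \frac{\left(-3 + S\right) \frac{1}{-6 + S}}{2} = \frac{\frac{1}{-6 + S} \left(-3 + S\right)}{2} = \frac{-3 + S}{2 \left(-6 + S\right)}$)
$b{\left(W \right)} = \frac{4}{3} + W$ ($b{\left(W \right)} = W - \frac{1}{3} \left(-4\right) = W - - \frac{4}{3} = W + \frac{4}{3} = \frac{4}{3} + W$)
$\left(X{\left(5 \right)} + P\right) b{\left(-1 \right)} = \left(\frac{-3 + 5}{2 \left(-6 + 5\right)} + \frac{224}{9}\right) \left(\frac{4}{3} - 1\right) = \left(\frac{1}{2} \frac{1}{-1} \cdot 2 + \frac{224}{9}\right) \frac{1}{3} = \left(\frac{1}{2} \left(-1\right) 2 + \frac{224}{9}\right) \frac{1}{3} = \left(-1 + \frac{224}{9}\right) \frac{1}{3} = \frac{215}{9} \cdot \frac{1}{3} = \frac{215}{27}$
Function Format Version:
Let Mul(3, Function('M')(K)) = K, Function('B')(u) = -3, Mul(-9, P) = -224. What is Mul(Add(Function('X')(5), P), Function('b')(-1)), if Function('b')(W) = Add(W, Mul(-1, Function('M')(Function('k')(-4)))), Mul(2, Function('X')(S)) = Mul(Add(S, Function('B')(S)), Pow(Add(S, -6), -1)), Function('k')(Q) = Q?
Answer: Rational(215, 27) ≈ 7.9630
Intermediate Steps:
P = Rational(224, 9) (P = Mul(Rational(-1, 9), -224) = Rational(224, 9) ≈ 24.889)
Function('M')(K) = Mul(Rational(1, 3), K)
Function('X')(S) = Mul(Rational(1, 2), Pow(Add(-6, S), -1), Add(-3, S)) (Function('X')(S) = Mul(Rational(1, 2), Mul(Add(S, -3), Pow(Add(S, -6), -1))) = Mul(Rational(1, 2), Mul(Add(-3, S), Pow(Add(-6, S), -1))) = Mul(Rational(1, 2), Mul(Pow(Add(-6, S), -1), Add(-3, S))) = Mul(Rational(1, 2), Pow(Add(-6, S), -1), Add(-3, S)))
Function('b')(W) = Add(Rational(4, 3), W) (Function('b')(W) = Add(W, Mul(-1, Mul(Rational(1, 3), -4))) = Add(W, Mul(-1, Rational(-4, 3))) = Add(W, Rational(4, 3)) = Add(Rational(4, 3), W))
Mul(Add(Function('X')(5), P), Function('b')(-1)) = Mul(Add(Mul(Rational(1, 2), Pow(Add(-6, 5), -1), Add(-3, 5)), Rational(224, 9)), Add(Rational(4, 3), -1)) = Mul(Add(Mul(Rational(1, 2), Pow(-1, -1), 2), Rational(224, 9)), Rational(1, 3)) = Mul(Add(Mul(Rational(1, 2), -1, 2), Rational(224, 9)), Rational(1, 3)) = Mul(Add(-1, Rational(224, 9)), Rational(1, 3)) = Mul(Rational(215, 9), Rational(1, 3)) = Rational(215, 27)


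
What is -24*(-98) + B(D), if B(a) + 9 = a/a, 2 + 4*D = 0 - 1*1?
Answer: 2344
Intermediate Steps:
D = -3/4 (D = -1/2 + (0 - 1*1)/4 = -1/2 + (0 - 1)/4 = -1/2 + (1/4)*(-1) = -1/2 - 1/4 = -3/4 ≈ -0.75000)
B(a) = -8 (B(a) = -9 + a/a = -9 + 1 = -8)
-24*(-98) + B(D) = -24*(-98) - 8 = 2352 - 8 = 2344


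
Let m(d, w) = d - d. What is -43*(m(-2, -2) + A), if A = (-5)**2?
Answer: -1075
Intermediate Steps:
m(d, w) = 0
A = 25
-43*(m(-2, -2) + A) = -43*(0 + 25) = -43*25 = -1075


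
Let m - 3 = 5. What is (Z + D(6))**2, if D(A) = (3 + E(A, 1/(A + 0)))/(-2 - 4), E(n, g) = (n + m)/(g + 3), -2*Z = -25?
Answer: 45796/361 ≈ 126.86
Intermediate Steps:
Z = 25/2 (Z = -1/2*(-25) = 25/2 ≈ 12.500)
m = 8 (m = 3 + 5 = 8)
E(n, g) = (8 + n)/(3 + g) (E(n, g) = (n + 8)/(g + 3) = (8 + n)/(3 + g))
D(A) = -1/2 - (8 + A)/(6*(3 + 1/A)) (D(A) = (3 + (8 + A)/(3 + 1/(A + 0)))/(-2 - 4) = (3 + (8 + A)/(3 + 1/A))/(-6) = (3 + (8 + A)/(3 + 1/A))*(-1/6) = -1/2 - (8 + A)/(6*(3 + 1/A)))
(Z + D(6))**2 = (25/2 + (-3 - 1*6**2 - 17*6)/(6*(1 + 3*6)))**2 = (25/2 + (-3 - 1*36 - 102)/(6*(1 + 18)))**2 = (25/2 + (1/6)*(-3 - 36 - 102)/19)**2 = (25/2 + (1/6)*(1/19)*(-141))**2 = (25/2 - 47/38)**2 = (214/19)**2 = 45796/361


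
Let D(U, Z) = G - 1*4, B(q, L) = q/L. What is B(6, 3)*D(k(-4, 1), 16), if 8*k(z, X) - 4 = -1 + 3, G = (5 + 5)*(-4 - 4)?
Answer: -168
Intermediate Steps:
G = -80 (G = 10*(-8) = -80)
k(z, X) = ¾ (k(z, X) = ½ + (-1 + 3)/8 = ½ + (⅛)*2 = ½ + ¼ = ¾)
D(U, Z) = -84 (D(U, Z) = -80 - 1*4 = -80 - 4 = -84)
B(6, 3)*D(k(-4, 1), 16) = (6/3)*(-84) = (6*(⅓))*(-84) = 2*(-84) = -168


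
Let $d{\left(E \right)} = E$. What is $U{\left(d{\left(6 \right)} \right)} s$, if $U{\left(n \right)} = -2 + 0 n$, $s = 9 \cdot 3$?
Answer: $-54$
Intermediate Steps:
$s = 27$
$U{\left(n \right)} = -2$ ($U{\left(n \right)} = -2 + 0 = -2$)
$U{\left(d{\left(6 \right)} \right)} s = \left(-2\right) 27 = -54$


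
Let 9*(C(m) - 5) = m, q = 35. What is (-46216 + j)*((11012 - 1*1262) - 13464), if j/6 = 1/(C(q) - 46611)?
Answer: 71991687824412/419419 ≈ 1.7165e+8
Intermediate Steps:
C(m) = 5 + m/9
j = -54/419419 (j = 6/((5 + (⅑)*35) - 46611) = 6/((5 + 35/9) - 46611) = 6/(80/9 - 46611) = 6/(-419419/9) = 6*(-9/419419) = -54/419419 ≈ -0.00012875)
(-46216 + j)*((11012 - 1*1262) - 13464) = (-46216 - 54/419419)*((11012 - 1*1262) - 13464) = -19383868558*((11012 - 1262) - 13464)/419419 = -19383868558*(9750 - 13464)/419419 = -19383868558/419419*(-3714) = 71991687824412/419419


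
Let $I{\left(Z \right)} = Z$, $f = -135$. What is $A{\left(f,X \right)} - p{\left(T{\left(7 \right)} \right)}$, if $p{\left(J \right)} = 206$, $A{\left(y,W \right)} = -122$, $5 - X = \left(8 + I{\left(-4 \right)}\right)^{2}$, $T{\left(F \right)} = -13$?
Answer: $-328$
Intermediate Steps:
$X = -11$ ($X = 5 - \left(8 - 4\right)^{2} = 5 - 4^{2} = 5 - 16 = -11$)
$A{\left(f,X \right)} - p{\left(T{\left(7 \right)} \right)} = -122 - 206 = -328$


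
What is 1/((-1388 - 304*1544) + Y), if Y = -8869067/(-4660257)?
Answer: -4660257/2193872357281 ≈ -2.1242e-6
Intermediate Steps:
Y = 8869067/4660257 (Y = -8869067*(-1/4660257) = 8869067/4660257 ≈ 1.9031)
1/((-1388 - 304*1544) + Y) = 1/((-1388 - 304*1544) + 8869067/4660257) = 1/((-1388 - 469376) + 8869067/4660257) = 1/(-470764 + 8869067/4660257) = 1/(-2193872357281/4660257) = -4660257/2193872357281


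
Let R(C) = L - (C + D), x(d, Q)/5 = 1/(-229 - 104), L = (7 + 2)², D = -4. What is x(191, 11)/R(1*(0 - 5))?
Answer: -1/5994 ≈ -0.00016683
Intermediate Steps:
L = 81 (L = 9² = 81)
x(d, Q) = -5/333 (x(d, Q) = 5/(-229 - 104) = 5/(-333) = 5*(-1/333) = -5/333)
R(C) = 85 - C (R(C) = 81 - (C - 4) = 81 - (-4 + C) = 81 + (4 - C) = 85 - C)
x(191, 11)/R(1*(0 - 5)) = -5/(333*(85 - (0 - 5))) = -5/(333*(85 - (-5))) = -5/(333*(85 - 1*(-5))) = -5/(333*(85 + 5)) = -5/333/90 = -5/333*1/90 = -1/5994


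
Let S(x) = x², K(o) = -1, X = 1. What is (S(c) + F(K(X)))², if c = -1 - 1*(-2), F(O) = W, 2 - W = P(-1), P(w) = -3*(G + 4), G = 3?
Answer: 576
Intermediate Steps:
P(w) = -21 (P(w) = -3*(3 + 4) = -3*7 = -21)
W = 23 (W = 2 - 1*(-21) = 2 + 21 = 23)
F(O) = 23
c = 1 (c = -1 + 2 = 1)
(S(c) + F(K(X)))² = (1² + 23)² = (1 + 23)² = 24² = 576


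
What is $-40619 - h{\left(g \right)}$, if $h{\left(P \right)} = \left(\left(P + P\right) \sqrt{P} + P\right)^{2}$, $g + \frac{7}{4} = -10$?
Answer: $- \frac{274145}{8} - \frac{2209 i \sqrt{47}}{8} \approx -34268.0 - 1893.0 i$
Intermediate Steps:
$g = - \frac{47}{4}$ ($g = - \frac{7}{4} - 10 = - \frac{47}{4} \approx -11.75$)
$h{\left(P \right)} = \left(P + 2 P^{\frac{3}{2}}\right)^{2}$ ($h{\left(P \right)} = \left(2 P \sqrt{P} + P\right)^{2} = \left(2 P^{\frac{3}{2}} + P\right)^{2} = \left(P + 2 P^{\frac{3}{2}}\right)^{2}$)
$-40619 - h{\left(g \right)} = -40619 - \left(- \frac{47}{4} + 2 \left(- \frac{47}{4}\right)^{\frac{3}{2}}\right)^{2} = -40619 - \left(- \frac{47}{4} + 2 \left(- \frac{47 i \sqrt{47}}{8}\right)\right)^{2} = -40619 - \left(- \frac{47}{4} - \frac{47 i \sqrt{47}}{4}\right)^{2}$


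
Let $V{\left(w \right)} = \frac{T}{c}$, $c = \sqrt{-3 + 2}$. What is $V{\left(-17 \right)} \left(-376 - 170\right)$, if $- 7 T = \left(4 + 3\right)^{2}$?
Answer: $- 3822 i \approx - 3822.0 i$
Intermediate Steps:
$c = i$ ($c = \sqrt{-1} = i \approx 1.0 i$)
$T = -7$ ($T = - \frac{\left(4 + 3\right)^{2}}{7} = - \frac{7^{2}}{7} = \left(- \frac{1}{7}\right) 49 = -7$)
$V{\left(w \right)} = 7 i$ ($V{\left(w \right)} = - \frac{7}{i} = - 7 \left(- i\right) = 7 i$)
$V{\left(-17 \right)} \left(-376 - 170\right) = 7 i \left(-376 - 170\right) = 7 i \left(-546\right) = - 3822 i$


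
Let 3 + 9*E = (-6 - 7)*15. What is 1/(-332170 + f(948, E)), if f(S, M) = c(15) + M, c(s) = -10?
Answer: -1/332202 ≈ -3.0102e-6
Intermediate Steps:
E = -22 (E = -⅓ + ((-6 - 7)*15)/9 = -⅓ + (-13*15)/9 = -⅓ + (⅑)*(-195) = -⅓ - 65/3 = -22)
f(S, M) = -10 + M
1/(-332170 + f(948, E)) = 1/(-332170 + (-10 - 22)) = 1/(-332170 - 32) = 1/(-332202) = -1/332202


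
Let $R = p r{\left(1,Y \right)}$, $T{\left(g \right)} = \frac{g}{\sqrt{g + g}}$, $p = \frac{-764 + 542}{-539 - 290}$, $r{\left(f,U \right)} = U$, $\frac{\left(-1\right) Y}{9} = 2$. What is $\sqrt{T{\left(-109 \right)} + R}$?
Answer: $\frac{\sqrt{-13250736 + 1374482 i \sqrt{218}}}{1658} \approx 1.4136 + 2.6112 i$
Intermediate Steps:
$Y = -18$ ($Y = \left(-9\right) 2 = -18$)
$p = \frac{222}{829}$ ($p = - \frac{222}{-829} = \left(-222\right) \left(- \frac{1}{829}\right) = \frac{222}{829} \approx 0.26779$)
$T{\left(g \right)} = \frac{\sqrt{2} \sqrt{g}}{2}$ ($T{\left(g \right)} = \frac{g}{\sqrt{2 g}} = \frac{g}{\sqrt{2} \sqrt{g}} = g \frac{\sqrt{2}}{2 \sqrt{g}} = \frac{\sqrt{2} \sqrt{g}}{2}$)
$R = - \frac{3996}{829}$ ($R = \frac{222}{829} \left(-18\right) = - \frac{3996}{829} \approx -4.8203$)
$\sqrt{T{\left(-109 \right)} + R} = \sqrt{\frac{\sqrt{2} \sqrt{-109}}{2} - \frac{3996}{829}} = \sqrt{\frac{\sqrt{2} i \sqrt{109}}{2} - \frac{3996}{829}} = \sqrt{\frac{i \sqrt{218}}{2} - \frac{3996}{829}} = \sqrt{- \frac{3996}{829} + \frac{i \sqrt{218}}{2}}$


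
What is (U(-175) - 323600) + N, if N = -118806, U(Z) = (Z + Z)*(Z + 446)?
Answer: -537256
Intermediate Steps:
U(Z) = 2*Z*(446 + Z) (U(Z) = (2*Z)*(446 + Z) = 2*Z*(446 + Z))
(U(-175) - 323600) + N = (2*(-175)*(446 - 175) - 323600) - 118806 = (2*(-175)*271 - 323600) - 118806 = (-94850 - 323600) - 118806 = -418450 - 118806 = -537256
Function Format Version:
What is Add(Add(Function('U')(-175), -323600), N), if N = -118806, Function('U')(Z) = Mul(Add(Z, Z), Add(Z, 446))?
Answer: -537256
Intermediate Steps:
Function('U')(Z) = Mul(2, Z, Add(446, Z)) (Function('U')(Z) = Mul(Mul(2, Z), Add(446, Z)) = Mul(2, Z, Add(446, Z)))
Add(Add(Function('U')(-175), -323600), N) = Add(Add(Mul(2, -175, Add(446, -175)), -323600), -118806) = Add(Add(Mul(2, -175, 271), -323600), -118806) = Add(Add(-94850, -323600), -118806) = Add(-418450, -118806) = -537256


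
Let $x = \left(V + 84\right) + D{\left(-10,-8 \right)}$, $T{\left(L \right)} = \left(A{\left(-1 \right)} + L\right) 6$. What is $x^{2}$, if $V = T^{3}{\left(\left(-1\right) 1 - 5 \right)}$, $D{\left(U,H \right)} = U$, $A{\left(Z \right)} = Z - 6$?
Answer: $225129372484$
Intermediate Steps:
$A{\left(Z \right)} = -6 + Z$ ($A{\left(Z \right)} = Z - 6 = -6 + Z$)
$T{\left(L \right)} = -42 + 6 L$ ($T{\left(L \right)} = \left(\left(-6 - 1\right) + L\right) 6 = \left(-7 + L\right) 6 = -42 + 6 L$)
$V = -474552$ ($V = \left(-42 + 6 \left(\left(-1\right) 1 - 5\right)\right)^{3} = \left(-42 + 6 \left(-1 - 5\right)\right)^{3} = \left(-42 + 6 \left(-6\right)\right)^{3} = \left(-42 - 36\right)^{3} = \left(-78\right)^{3} = -474552$)
$x = -474478$ ($x = \left(-474552 + 84\right) - 10 = -474468 - 10 = -474478$)
$x^{2} = \left(-474478\right)^{2} = 225129372484$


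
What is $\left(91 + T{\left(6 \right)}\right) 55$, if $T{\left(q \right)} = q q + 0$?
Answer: $6985$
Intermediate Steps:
$T{\left(q \right)} = q^{2}$ ($T{\left(q \right)} = q^{2} + 0 = q^{2}$)
$\left(91 + T{\left(6 \right)}\right) 55 = \left(91 + 6^{2}\right) 55 = \left(91 + 36\right) 55 = 127 \cdot 55 = 6985$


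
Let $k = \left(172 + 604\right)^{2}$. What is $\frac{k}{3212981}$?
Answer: $\frac{602176}{3212981} \approx 0.18742$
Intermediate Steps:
$k = 602176$ ($k = 776^{2} = 602176$)
$\frac{k}{3212981} = \frac{602176}{3212981}$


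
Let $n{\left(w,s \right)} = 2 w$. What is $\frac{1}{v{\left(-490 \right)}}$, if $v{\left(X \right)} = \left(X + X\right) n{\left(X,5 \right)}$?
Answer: $\frac{1}{960400} \approx 1.0412 \cdot 10^{-6}$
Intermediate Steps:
$v{\left(X \right)} = 4 X^{2}$ ($v{\left(X \right)} = \left(X + X\right) 2 X = 2 X 2 X = 4 X^{2}$)
$\frac{1}{v{\left(-490 \right)}} = \frac{1}{4 \left(-490\right)^{2}} = \frac{1}{4 \cdot 240100} = \frac{1}{960400}$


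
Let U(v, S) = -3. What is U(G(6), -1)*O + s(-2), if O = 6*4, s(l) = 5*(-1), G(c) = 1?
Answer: -77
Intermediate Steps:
s(l) = -5
O = 24
U(G(6), -1)*O + s(-2) = -3*24 - 5 = -72 - 5 = -77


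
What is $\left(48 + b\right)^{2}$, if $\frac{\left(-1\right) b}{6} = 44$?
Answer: $46656$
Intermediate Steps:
$b = -264$ ($b = \left(-6\right) 44 = -264$)
$\left(48 + b\right)^{2} = \left(48 - 264\right)^{2} = \left(-216\right)^{2} = 46656$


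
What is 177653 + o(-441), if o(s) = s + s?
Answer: 176771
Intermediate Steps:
o(s) = 2*s
177653 + o(-441) = 177653 + 2*(-441) = 177653 - 882 = 176771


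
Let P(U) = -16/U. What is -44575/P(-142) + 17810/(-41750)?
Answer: -13213158623/33400 ≈ -3.9560e+5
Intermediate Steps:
-44575/P(-142) + 17810/(-41750) = -44575/((-16/(-142))) + 17810/(-41750) = -44575/((-16*(-1/142))) + 17810*(-1/41750) = -44575/8/71 - 1781/4175 = -44575*71/8 - 1781/4175 = -3164825/8 - 1781/4175 = -13213158623/33400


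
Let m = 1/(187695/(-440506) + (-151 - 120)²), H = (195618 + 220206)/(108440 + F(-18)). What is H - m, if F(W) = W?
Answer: 6726140028353546/1753780790192161 ≈ 3.8352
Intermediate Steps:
H = 207912/54211 (H = (195618 + 220206)/(108440 - 18) = 415824/108422 = 415824*(1/108422) = 207912/54211 ≈ 3.8352)
m = 440506/32351013451 (m = 1/(187695*(-1/440506) + (-271)²) = 1/(-187695/440506 + 73441) = 1/(32351013451/440506) = 440506/32351013451 ≈ 1.3616e-5)
H - m = 207912/54211 - 1*440506/32351013451 = 207912/54211 - 440506/32351013451 = 6726140028353546/1753780790192161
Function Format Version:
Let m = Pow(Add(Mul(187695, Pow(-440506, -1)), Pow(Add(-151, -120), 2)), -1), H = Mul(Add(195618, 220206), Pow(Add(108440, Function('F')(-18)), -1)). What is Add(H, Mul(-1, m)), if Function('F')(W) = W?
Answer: Rational(6726140028353546, 1753780790192161) ≈ 3.8352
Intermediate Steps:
H = Rational(207912, 54211) (H = Mul(Add(195618, 220206), Pow(Add(108440, -18), -1)) = Mul(415824, Pow(108422, -1)) = Mul(415824, Rational(1, 108422)) = Rational(207912, 54211) ≈ 3.8352)
m = Rational(440506, 32351013451) (m = Pow(Add(Mul(187695, Rational(-1, 440506)), Pow(-271, 2)), -1) = Pow(Add(Rational(-187695, 440506), 73441), -1) = Pow(Rational(32351013451, 440506), -1) = Rational(440506, 32351013451) ≈ 1.3616e-5)
Add(H, Mul(-1, m)) = Add(Rational(207912, 54211), Mul(-1, Rational(440506, 32351013451))) = Add(Rational(207912, 54211), Rational(-440506, 32351013451)) = Rational(6726140028353546, 1753780790192161)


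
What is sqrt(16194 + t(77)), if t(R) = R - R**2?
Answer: sqrt(10342) ≈ 101.70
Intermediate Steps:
sqrt(16194 + t(77)) = sqrt(16194 + 77*(1 - 1*77)) = sqrt(16194 + 77*(1 - 77)) = sqrt(16194 + 77*(-76)) = sqrt(16194 - 5852) = sqrt(10342)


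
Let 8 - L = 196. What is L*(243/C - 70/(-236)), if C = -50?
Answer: 1265428/1475 ≈ 857.92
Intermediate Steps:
L = -188 (L = 8 - 1*196 = 8 - 196 = -188)
L*(243/C - 70/(-236)) = -188*(243/(-50) - 70/(-236)) = -188*(243*(-1/50) - 70*(-1/236)) = -188*(-243/50 + 35/118) = -188*(-6731/1475) = 1265428/1475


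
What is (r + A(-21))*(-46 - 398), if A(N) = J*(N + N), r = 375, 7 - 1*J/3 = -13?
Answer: 952380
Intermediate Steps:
J = 60 (J = 21 - 3*(-13) = 21 + 39 = 60)
A(N) = 120*N (A(N) = 60*(N + N) = 60*(2*N) = 120*N)
(r + A(-21))*(-46 - 398) = (375 + 120*(-21))*(-46 - 398) = (375 - 2520)*(-444) = -2145*(-444) = 952380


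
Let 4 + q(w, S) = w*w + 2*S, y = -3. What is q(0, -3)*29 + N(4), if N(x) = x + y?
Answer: -289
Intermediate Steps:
N(x) = -3 + x (N(x) = x - 3 = -3 + x)
q(w, S) = -4 + w² + 2*S (q(w, S) = -4 + (w*w + 2*S) = -4 + (w² + 2*S) = -4 + w² + 2*S)
q(0, -3)*29 + N(4) = (-4 + 0² + 2*(-3))*29 + (-3 + 4) = (-4 + 0 - 6)*29 + 1 = -10*29 + 1 = -290 + 1 = -289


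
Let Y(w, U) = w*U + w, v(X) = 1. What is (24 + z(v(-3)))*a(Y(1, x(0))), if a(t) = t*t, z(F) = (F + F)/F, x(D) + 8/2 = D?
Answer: 234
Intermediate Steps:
x(D) = -4 + D
z(F) = 2 (z(F) = (2*F)/F = 2)
Y(w, U) = w + U*w (Y(w, U) = U*w + w = w + U*w)
a(t) = t²
(24 + z(v(-3)))*a(Y(1, x(0))) = (24 + 2)*(1*(1 + (-4 + 0)))² = 26*(1*(1 - 4))² = 26*(1*(-3))² = 26*(-3)² = 26*9 = 234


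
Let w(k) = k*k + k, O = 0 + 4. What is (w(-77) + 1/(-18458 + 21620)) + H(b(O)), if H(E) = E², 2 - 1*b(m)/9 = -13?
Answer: 76131475/3162 ≈ 24077.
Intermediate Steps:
O = 4
w(k) = k + k² (w(k) = k² + k = k + k²)
b(m) = 135 (b(m) = 18 - 9*(-13) = 18 + 117 = 135)
(w(-77) + 1/(-18458 + 21620)) + H(b(O)) = (-77*(1 - 77) + 1/(-18458 + 21620)) + 135² = (-77*(-76) + 1/3162) + 18225 = (5852 + 1/3162) + 18225 = 18504025/3162 + 18225 = 76131475/3162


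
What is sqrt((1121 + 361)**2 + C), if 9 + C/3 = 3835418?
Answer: sqrt(13702551) ≈ 3701.7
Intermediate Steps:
C = 11506227 (C = -27 + 3*3835418 = -27 + 11506254 = 11506227)
sqrt((1121 + 361)**2 + C) = sqrt((1121 + 361)**2 + 11506227) = sqrt(1482**2 + 11506227) = sqrt(2196324 + 11506227) = sqrt(13702551)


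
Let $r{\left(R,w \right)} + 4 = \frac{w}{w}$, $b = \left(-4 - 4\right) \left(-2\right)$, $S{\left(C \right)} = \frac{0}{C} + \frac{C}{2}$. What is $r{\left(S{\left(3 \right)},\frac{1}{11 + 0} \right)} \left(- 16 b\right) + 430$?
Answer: $1198$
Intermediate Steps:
$S{\left(C \right)} = \frac{C}{2}$ ($S{\left(C \right)} = 0 + C \frac{1}{2} = 0 + \frac{C}{2} = \frac{C}{2}$)
$b = 16$ ($b = \left(-8\right) \left(-2\right) = 16$)
$r{\left(R,w \right)} = -3$ ($r{\left(R,w \right)} = -4 + \frac{w}{w} = -4 + 1 = -3$)
$r{\left(S{\left(3 \right)},\frac{1}{11 + 0} \right)} \left(- 16 b\right) + 430 = - 3 \left(\left(-16\right) 16\right) + 430 = \left(-3\right) \left(-256\right) + 430 = 768 + 430 = 1198$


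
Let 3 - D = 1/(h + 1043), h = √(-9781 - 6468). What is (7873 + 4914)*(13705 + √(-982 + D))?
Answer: 175245835 + 12787*√((-1021098 - 979*I*√16249)/(1043 + I*√16249)) ≈ 1.7525e+8 + 4.0009e+5*I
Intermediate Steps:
h = I*√16249 (h = √(-16249) = I*√16249 ≈ 127.47*I)
D = 3 - 1/(1043 + I*√16249) (D = 3 - 1/(I*√16249 + 1043) = 3 - 1/(1043 + I*√16249) ≈ 2.9991 + 0.00011545*I)
(7873 + 4914)*(13705 + √(-982 + D)) = (7873 + 4914)*(13705 + √(-982 + (3311251/1104098 + I*√16249/1104098))) = 12787*(13705 + √(-1080912985/1104098 + I*√16249/1104098)) = 175245835 + 12787*√(-1080912985/1104098 + I*√16249/1104098)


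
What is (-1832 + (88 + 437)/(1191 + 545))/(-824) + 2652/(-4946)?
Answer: 852416701/505362496 ≈ 1.6867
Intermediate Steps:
(-1832 + (88 + 437)/(1191 + 545))/(-824) + 2652/(-4946) = (-1832 + 525/1736)*(-1/824) + 2652*(-1/4946) = (-1832 + 525*(1/1736))*(-1/824) - 1326/2473 = (-1832 + 75/248)*(-1/824) - 1326/2473 = -454261/248*(-1/824) - 1326/2473 = 454261/204352 - 1326/2473 = 852416701/505362496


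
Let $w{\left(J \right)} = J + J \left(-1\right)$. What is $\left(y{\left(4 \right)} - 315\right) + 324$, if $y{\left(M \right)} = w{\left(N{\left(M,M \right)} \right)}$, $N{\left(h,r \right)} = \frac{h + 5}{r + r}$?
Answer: $9$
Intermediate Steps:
$N{\left(h,r \right)} = \frac{5 + h}{2 r}$
$w{\left(J \right)} = 0$ ($w{\left(J \right)} = J - J = 0$)
$y{\left(M \right)} = 0$
$\left(y{\left(4 \right)} - 315\right) + 324 = \left(0 - 315\right) + 324 = -315 + 324 = 9$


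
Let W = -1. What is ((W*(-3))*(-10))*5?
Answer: -150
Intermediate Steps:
((W*(-3))*(-10))*5 = (-1*(-3)*(-10))*5 = (3*(-10))*5 = -30*5 = -150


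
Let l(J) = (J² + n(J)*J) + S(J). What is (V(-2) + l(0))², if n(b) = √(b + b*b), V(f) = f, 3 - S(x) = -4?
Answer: 25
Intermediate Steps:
S(x) = 7 (S(x) = 3 - 1*(-4) = 3 + 4 = 7)
n(b) = √(b + b²)
l(J) = 7 + J² + J*√(J*(1 + J)) (l(J) = (J² + √(J*(1 + J))*J) + 7 = (J² + J*√(J*(1 + J))) + 7 = 7 + J² + J*√(J*(1 + J)))
(V(-2) + l(0))² = (-2 + (7 + 0² + 0*√(0*(1 + 0))))² = (-2 + (7 + 0 + 0*√(0*1)))² = (-2 + (7 + 0 + 0*√0))² = (-2 + (7 + 0 + 0*0))² = (-2 + (7 + 0 + 0))² = (-2 + 7)² = 5² = 25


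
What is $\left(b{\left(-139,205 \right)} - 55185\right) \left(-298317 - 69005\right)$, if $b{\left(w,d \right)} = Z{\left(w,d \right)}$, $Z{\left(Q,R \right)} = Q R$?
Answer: $30737504960$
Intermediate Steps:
$b{\left(w,d \right)} = d w$ ($b{\left(w,d \right)} = w d = d w$)
$\left(b{\left(-139,205 \right)} - 55185\right) \left(-298317 - 69005\right) = \left(205 \left(-139\right) - 55185\right) \left(-298317 - 69005\right) = \left(-28495 - 55185\right) \left(-367322\right) = \left(-83680\right) \left(-367322\right) = 30737504960$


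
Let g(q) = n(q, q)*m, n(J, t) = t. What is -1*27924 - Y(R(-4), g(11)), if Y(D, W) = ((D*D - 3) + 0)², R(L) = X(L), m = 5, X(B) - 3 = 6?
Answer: -34008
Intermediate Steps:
X(B) = 9 (X(B) = 3 + 6 = 9)
R(L) = 9
g(q) = 5*q (g(q) = q*5 = 5*q)
Y(D, W) = (-3 + D²)² (Y(D, W) = ((D² - 3) + 0)² = ((-3 + D²) + 0)² = (-3 + D²)²)
-1*27924 - Y(R(-4), g(11)) = -1*27924 - (-3 + 9²)² = -27924 - (-3 + 81)² = -27924 - 1*78² = -27924 - 1*6084 = -27924 - 6084 = -34008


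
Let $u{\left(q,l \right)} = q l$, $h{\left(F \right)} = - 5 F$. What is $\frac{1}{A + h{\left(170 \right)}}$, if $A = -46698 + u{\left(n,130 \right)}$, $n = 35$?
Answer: $- \frac{1}{42998} \approx -2.3257 \cdot 10^{-5}$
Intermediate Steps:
$u{\left(q,l \right)} = l q$
$A = -42148$ ($A = -46698 + 130 \cdot 35 = -46698 + 4550 = -42148$)
$\frac{1}{A + h{\left(170 \right)}} = \frac{1}{-42148 - 850} = \frac{1}{-42998} = - \frac{1}{42998}$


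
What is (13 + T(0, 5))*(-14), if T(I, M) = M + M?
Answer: -322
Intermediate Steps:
T(I, M) = 2*M
(13 + T(0, 5))*(-14) = (13 + 2*5)*(-14) = (13 + 10)*(-14) = 23*(-14) = -322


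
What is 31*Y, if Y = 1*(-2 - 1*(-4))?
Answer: 62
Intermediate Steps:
Y = 2 (Y = 1*(-2 + 4) = 1*2 = 2)
31*Y = 31*2 = 62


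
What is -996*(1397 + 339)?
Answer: -1729056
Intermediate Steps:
-996*(1397 + 339) = -996*1736 = -1729056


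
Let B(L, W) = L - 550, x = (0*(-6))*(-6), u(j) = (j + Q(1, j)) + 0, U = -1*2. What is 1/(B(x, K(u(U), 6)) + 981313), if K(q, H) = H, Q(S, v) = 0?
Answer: 1/980763 ≈ 1.0196e-6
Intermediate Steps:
U = -2
u(j) = j (u(j) = (j + 0) + 0 = j + 0 = j)
x = 0 (x = 0*(-6) = 0)
B(L, W) = -550 + L
1/(B(x, K(u(U), 6)) + 981313) = 1/((-550 + 0) + 981313) = 1/(-550 + 981313) = 1/980763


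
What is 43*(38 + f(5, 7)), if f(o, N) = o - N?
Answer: 1548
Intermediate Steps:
43*(38 + f(5, 7)) = 43*(38 + (5 - 1*7)) = 43*(38 + (5 - 7)) = 43*(38 - 2) = 43*36 = 1548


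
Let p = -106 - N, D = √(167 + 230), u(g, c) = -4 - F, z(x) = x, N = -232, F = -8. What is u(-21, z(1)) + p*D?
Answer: 4 + 126*√397 ≈ 2514.5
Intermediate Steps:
u(g, c) = 4 (u(g, c) = -4 - 1*(-8) = -4 + 8 = 4)
D = √397 ≈ 19.925
p = 126 (p = -106 - 1*(-232) = -106 + 232 = 126)
u(-21, z(1)) + p*D = 4 + 126*√397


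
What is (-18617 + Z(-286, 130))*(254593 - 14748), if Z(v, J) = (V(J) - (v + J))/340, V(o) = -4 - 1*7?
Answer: -303626261315/68 ≈ -4.4651e+9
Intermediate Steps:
V(o) = -11 (V(o) = -4 - 7 = -11)
Z(v, J) = -11/340 - J/340 - v/340 (Z(v, J) = (-11 - (v + J))/340 = (-11 - (J + v))*(1/340) = (-11 + (-J - v))*(1/340) = (-11 - J - v)*(1/340) = -11/340 - J/340 - v/340)
(-18617 + Z(-286, 130))*(254593 - 14748) = (-18617 + (-11/340 - 1/340*130 - 1/340*(-286)))*(254593 - 14748) = (-18617 + (-11/340 - 13/34 + 143/170))*239845 = (-18617 + 29/68)*239845 = -1265927/68*239845 = -303626261315/68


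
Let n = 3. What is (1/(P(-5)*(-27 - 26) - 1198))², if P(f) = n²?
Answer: 1/2805625 ≈ 3.5643e-7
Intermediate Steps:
P(f) = 9 (P(f) = 3² = 9)
(1/(P(-5)*(-27 - 26) - 1198))² = (1/(9*(-27 - 26) - 1198))² = (1/(9*(-53) - 1198))² = (1/(-477 - 1198))² = (1/(-1675))² = (-1/1675)² = 1/2805625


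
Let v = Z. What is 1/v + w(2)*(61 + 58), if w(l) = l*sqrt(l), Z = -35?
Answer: -1/35 + 238*sqrt(2) ≈ 336.55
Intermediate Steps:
v = -35
w(l) = l**(3/2)
1/v + w(2)*(61 + 58) = 1/(-35) + 2**(3/2)*(61 + 58) = -1/35 + (2*sqrt(2))*119 = -1/35 + 238*sqrt(2)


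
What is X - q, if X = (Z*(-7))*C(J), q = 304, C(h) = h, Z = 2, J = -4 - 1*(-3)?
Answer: -290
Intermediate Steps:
J = -1 (J = -4 + 3 = -1)
X = 14 (X = (2*(-7))*(-1) = -14*(-1) = 14)
X - q = 14 - 1*304 = 14 - 304 = -290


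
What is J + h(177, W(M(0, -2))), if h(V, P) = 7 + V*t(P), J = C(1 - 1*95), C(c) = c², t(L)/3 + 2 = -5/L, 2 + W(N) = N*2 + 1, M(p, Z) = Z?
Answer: 8312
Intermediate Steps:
W(N) = -1 + 2*N (W(N) = -2 + (N*2 + 1) = -2 + (2*N + 1) = -2 + (1 + 2*N) = -1 + 2*N)
t(L) = -6 - 15/L (t(L) = -6 + 3*(-5/L) = -6 - 15/L)
J = 8836 (J = (1 - 1*95)² = (1 - 95)² = (-94)² = 8836)
h(V, P) = 7 + V*(-6 - 15/P)
J + h(177, W(M(0, -2))) = 8836 + (7 - 6*177 - 15*177/(-1 + 2*(-2))) = 8836 + (7 - 1062 - 15*177/(-1 - 4)) = 8836 + (7 - 1062 - 15*177/(-5)) = 8836 + (7 - 1062 - 15*177*(-⅕)) = 8836 + (7 - 1062 + 531) = 8836 - 524 = 8312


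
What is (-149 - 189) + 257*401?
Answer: 102719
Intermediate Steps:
(-149 - 189) + 257*401 = -338 + 103057 = 102719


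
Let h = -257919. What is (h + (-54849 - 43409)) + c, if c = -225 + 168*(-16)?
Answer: -359090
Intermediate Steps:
c = -2913 (c = -225 - 2688 = -2913)
(h + (-54849 - 43409)) + c = (-257919 + (-54849 - 43409)) - 2913 = (-257919 - 98258) - 2913 = -356177 - 2913 = -359090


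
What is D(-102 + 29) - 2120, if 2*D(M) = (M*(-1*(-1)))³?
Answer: -393257/2 ≈ -1.9663e+5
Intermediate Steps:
D(M) = M³/2 (D(M) = (M*(-1*(-1)))³/2 = (M*1)³/2 = M³/2)
D(-102 + 29) - 2120 = (-102 + 29)³/2 - 2120 = (½)*(-73)³ - 2120 = (½)*(-389017) - 2120 = -389017/2 - 2120 = -393257/2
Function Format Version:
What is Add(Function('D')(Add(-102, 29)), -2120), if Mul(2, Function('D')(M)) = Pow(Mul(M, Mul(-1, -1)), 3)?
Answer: Rational(-393257, 2) ≈ -1.9663e+5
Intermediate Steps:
Function('D')(M) = Mul(Rational(1, 2), Pow(M, 3)) (Function('D')(M) = Mul(Rational(1, 2), Pow(Mul(M, Mul(-1, -1)), 3)) = Mul(Rational(1, 2), Pow(Mul(M, 1), 3)) = Mul(Rational(1, 2), Pow(M, 3)))
Add(Function('D')(Add(-102, 29)), -2120) = Add(Mul(Rational(1, 2), Pow(Add(-102, 29), 3)), -2120) = Add(Mul(Rational(1, 2), Pow(-73, 3)), -2120) = Add(Mul(Rational(1, 2), -389017), -2120) = Add(Rational(-389017, 2), -2120) = Rational(-393257, 2)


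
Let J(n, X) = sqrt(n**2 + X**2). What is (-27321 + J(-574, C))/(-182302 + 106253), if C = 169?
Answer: 27321/76049 - sqrt(358037)/76049 ≈ 0.35139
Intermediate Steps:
J(n, X) = sqrt(X**2 + n**2)
(-27321 + J(-574, C))/(-182302 + 106253) = (-27321 + sqrt(169**2 + (-574)**2))/(-182302 + 106253) = (-27321 + sqrt(28561 + 329476))/(-76049) = (-27321 + sqrt(358037))*(-1/76049) = 27321/76049 - sqrt(358037)/76049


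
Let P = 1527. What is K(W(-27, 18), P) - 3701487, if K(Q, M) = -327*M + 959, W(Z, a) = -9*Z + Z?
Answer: -4199857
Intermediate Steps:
W(Z, a) = -8*Z
K(Q, M) = 959 - 327*M
K(W(-27, 18), P) - 3701487 = (959 - 327*1527) - 3701487 = (959 - 499329) - 3701487 = -498370 - 3701487 = -4199857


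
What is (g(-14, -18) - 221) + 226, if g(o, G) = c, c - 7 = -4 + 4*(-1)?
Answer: 4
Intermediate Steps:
c = -1 (c = 7 + (-4 + 4*(-1)) = 7 + (-4 - 4) = 7 - 8 = -1)
g(o, G) = -1
(g(-14, -18) - 221) + 226 = (-1 - 221) + 226 = -222 + 226 = 4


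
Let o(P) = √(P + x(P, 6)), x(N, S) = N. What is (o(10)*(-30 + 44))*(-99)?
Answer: -2772*√5 ≈ -6198.4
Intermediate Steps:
o(P) = √2*√P (o(P) = √(P + P) = √(2*P) = √2*√P)
(o(10)*(-30 + 44))*(-99) = ((√2*√10)*(-30 + 44))*(-99) = ((2*√5)*14)*(-99) = (28*√5)*(-99) = -2772*√5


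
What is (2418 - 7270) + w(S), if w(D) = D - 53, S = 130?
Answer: -4775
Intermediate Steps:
w(D) = -53 + D
(2418 - 7270) + w(S) = (2418 - 7270) + (-53 + 130) = -4852 + 77 = -4775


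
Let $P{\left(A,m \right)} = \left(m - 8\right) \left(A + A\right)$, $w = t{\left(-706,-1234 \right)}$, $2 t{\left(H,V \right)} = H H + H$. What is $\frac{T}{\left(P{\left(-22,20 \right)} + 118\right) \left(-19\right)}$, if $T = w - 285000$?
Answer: $- \frac{7227}{1558} \approx -4.6386$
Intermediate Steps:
$t{\left(H,V \right)} = \frac{H}{2} + \frac{H^{2}}{2}$ ($t{\left(H,V \right)} = \frac{H H + H}{2} = \frac{H^{2} + H}{2} = \frac{H + H^{2}}{2} = \frac{H}{2} + \frac{H^{2}}{2}$)
$w = 248865$ ($w = \frac{1}{2} \left(-706\right) \left(1 - 706\right) = \frac{1}{2} \left(-706\right) \left(-705\right) = 248865$)
$P{\left(A,m \right)} = 2 A \left(-8 + m\right)$ ($P{\left(A,m \right)} = \left(-8 + m\right) 2 A = 2 A \left(-8 + m\right)$)
$T = -36135$ ($T = 248865 - 285000 = -36135$)
$\frac{T}{\left(P{\left(-22,20 \right)} + 118\right) \left(-19\right)} = - \frac{36135}{\left(2 \left(-22\right) \left(-8 + 20\right) + 118\right) \left(-19\right)} = - \frac{36135}{\left(2 \left(-22\right) 12 + 118\right) \left(-19\right)} = - \frac{36135}{\left(-528 + 118\right) \left(-19\right)} = - \frac{36135}{\left(-410\right) \left(-19\right)} = - \frac{36135}{7790} = \left(-36135\right) \frac{1}{7790} = - \frac{7227}{1558}$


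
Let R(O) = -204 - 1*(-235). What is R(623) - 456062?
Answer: -456031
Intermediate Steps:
R(O) = 31 (R(O) = -204 + 235 = 31)
R(623) - 456062 = 31 - 456062 = -456031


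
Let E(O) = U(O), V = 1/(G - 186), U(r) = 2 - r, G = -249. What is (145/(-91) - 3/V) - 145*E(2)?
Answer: 118610/91 ≈ 1303.4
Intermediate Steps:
V = -1/435 (V = 1/(-249 - 186) = 1/(-435) = -1/435 ≈ -0.0022989)
E(O) = 2 - O
(145/(-91) - 3/V) - 145*E(2) = (145/(-91) - 3/(-1/435)) - 145*(2 - 1*2) = (145*(-1/91) - 3*(-435)) - 145*(2 - 2) = (-145/91 + 1305) - 145*0 = 118610/91 + 0 = 118610/91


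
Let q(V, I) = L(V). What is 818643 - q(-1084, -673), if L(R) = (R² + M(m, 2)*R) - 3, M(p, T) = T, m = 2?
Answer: -354242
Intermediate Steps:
L(R) = -3 + R² + 2*R (L(R) = (R² + 2*R) - 3 = -3 + R² + 2*R)
q(V, I) = -3 + V² + 2*V
818643 - q(-1084, -673) = 818643 - (-3 + (-1084)² + 2*(-1084)) = 818643 - (-3 + 1175056 - 2168) = 818643 - 1*1172885 = 818643 - 1172885 = -354242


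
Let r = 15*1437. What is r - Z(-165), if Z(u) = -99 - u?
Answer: 21489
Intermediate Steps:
r = 21555
r - Z(-165) = 21555 - (-99 - 1*(-165)) = 21555 - (-99 + 165) = 21555 - 1*66 = 21555 - 66 = 21489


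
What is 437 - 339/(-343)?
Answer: 150230/343 ≈ 437.99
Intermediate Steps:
437 - 339/(-343) = 437 - 339*(-1)/343 = 437 - 1*(-339/343) = 437 + 339/343 = 150230/343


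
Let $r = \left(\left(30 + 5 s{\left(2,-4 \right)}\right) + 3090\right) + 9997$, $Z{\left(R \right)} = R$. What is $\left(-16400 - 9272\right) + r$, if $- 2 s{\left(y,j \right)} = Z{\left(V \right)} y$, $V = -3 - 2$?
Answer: $-12530$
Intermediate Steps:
$V = -5$
$s{\left(y,j \right)} = \frac{5 y}{2}$ ($s{\left(y,j \right)} = - \frac{\left(-5\right) y}{2} = \frac{5 y}{2}$)
$r = 13142$ ($r = \left(\left(30 + 5 \cdot \frac{5}{2} \cdot 2\right) + 3090\right) + 9997 = \left(\left(30 + 5 \cdot 5\right) + 3090\right) + 9997 = \left(\left(30 + 25\right) + 3090\right) + 9997 = \left(55 + 3090\right) + 9997 = 3145 + 9997 = 13142$)
$\left(-16400 - 9272\right) + r = \left(-16400 - 9272\right) + 13142 = -25672 + 13142 = -12530$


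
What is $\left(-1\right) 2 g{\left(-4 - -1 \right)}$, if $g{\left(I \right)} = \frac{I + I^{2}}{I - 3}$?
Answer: $2$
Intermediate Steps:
$g{\left(I \right)} = \frac{I + I^{2}}{-3 + I}$
$\left(-1\right) 2 g{\left(-4 - -1 \right)} = \left(-1\right) 2 \frac{\left(-4 - -1\right) \left(1 - 3\right)}{-3 - 3} = - 2 \frac{\left(-4 + 1\right) \left(1 + \left(-4 + 1\right)\right)}{-3 + \left(-4 + 1\right)} = - 2 \left(- \frac{3 \left(1 - 3\right)}{-3 - 3}\right) = - 2 \left(\left(-3\right) \frac{1}{-6} \left(-2\right)\right) = - 2 \left(\left(-3\right) \left(- \frac{1}{6}\right) \left(-2\right)\right) = \left(-2\right) \left(-1\right) = 2$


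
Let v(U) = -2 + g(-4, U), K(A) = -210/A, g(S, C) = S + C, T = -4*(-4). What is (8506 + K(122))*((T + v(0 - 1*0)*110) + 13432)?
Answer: 6633915668/61 ≈ 1.0875e+8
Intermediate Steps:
T = 16
g(S, C) = C + S
v(U) = -6 + U (v(U) = -2 + (U - 4) = -2 + (-4 + U) = -6 + U)
(8506 + K(122))*((T + v(0 - 1*0)*110) + 13432) = (8506 - 210/122)*((16 + (-6 + (0 - 1*0))*110) + 13432) = (8506 - 210*1/122)*((16 + (-6 + (0 + 0))*110) + 13432) = (8506 - 105/61)*((16 + (-6 + 0)*110) + 13432) = 518761*((16 - 6*110) + 13432)/61 = 518761*((16 - 660) + 13432)/61 = 518761*(-644 + 13432)/61 = (518761/61)*12788 = 6633915668/61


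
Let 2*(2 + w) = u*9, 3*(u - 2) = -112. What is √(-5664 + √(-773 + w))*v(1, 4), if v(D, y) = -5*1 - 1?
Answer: -6*√(-5664 + I*√934) ≈ -1.2182 - 451.56*I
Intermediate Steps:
u = -106/3 (u = 2 + (⅓)*(-112) = 2 - 112/3 = -106/3 ≈ -35.333)
v(D, y) = -6 (v(D, y) = -5 - 1 = -6)
w = -161 (w = -2 + (-106/3*9)/2 = -2 + (½)*(-318) = -2 - 159 = -161)
√(-5664 + √(-773 + w))*v(1, 4) = √(-5664 + √(-773 - 161))*(-6) = √(-5664 + √(-934))*(-6) = √(-5664 + I*√934)*(-6) = -6*√(-5664 + I*√934)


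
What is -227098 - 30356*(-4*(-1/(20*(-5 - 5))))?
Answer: -5662272/25 ≈ -2.2649e+5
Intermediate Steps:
-227098 - 30356*(-4*(-1/(20*(-5 - 5)))) = -227098 - 30356*(-4/((-20*(-10)))) = -227098 - 30356*(-4/200) = -227098 - 30356*(-4*1/200) = -227098 - 30356*(-1)/50 = -227098 - 1*(-15178/25) = -227098 + 15178/25 = -5662272/25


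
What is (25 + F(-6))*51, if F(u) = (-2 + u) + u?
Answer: 561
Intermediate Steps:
F(u) = -2 + 2*u
(25 + F(-6))*51 = (25 + (-2 + 2*(-6)))*51 = (25 + (-2 - 12))*51 = (25 - 14)*51 = 11*51 = 561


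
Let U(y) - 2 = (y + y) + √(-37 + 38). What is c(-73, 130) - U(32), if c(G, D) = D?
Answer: 63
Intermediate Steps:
U(y) = 3 + 2*y (U(y) = 2 + ((y + y) + √(-37 + 38)) = 2 + (2*y + √1) = 2 + (2*y + 1) = 2 + (1 + 2*y) = 3 + 2*y)
c(-73, 130) - U(32) = 130 - (3 + 2*32) = 130 - (3 + 64) = 130 - 1*67 = 130 - 67 = 63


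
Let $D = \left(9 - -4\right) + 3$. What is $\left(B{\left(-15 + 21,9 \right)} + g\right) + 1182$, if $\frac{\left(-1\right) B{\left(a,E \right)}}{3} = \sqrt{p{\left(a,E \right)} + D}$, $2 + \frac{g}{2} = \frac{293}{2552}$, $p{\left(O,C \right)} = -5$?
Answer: $\frac{1503421}{1276} - 3 \sqrt{11} \approx 1168.3$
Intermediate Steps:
$D = 16$ ($D = \left(9 + 4\right) + 3 = 13 + 3 = 16$)
$g = - \frac{4811}{1276}$ ($g = -4 + 2 \cdot \frac{293}{2552} = -4 + \frac{293}{1276} = - \frac{4811}{1276} \approx -3.7704$)
$B{\left(a,E \right)} = - 3 \sqrt{11}$ ($B{\left(a,E \right)} = - 3 \sqrt{-5 + 16} = - 3 \sqrt{11}$)
$\left(B{\left(-15 + 21,9 \right)} + g\right) + 1182 = \left(- 3 \sqrt{11} - \frac{4811}{1276}\right) + 1182 = \left(- \frac{4811}{1276} - 3 \sqrt{11}\right) + 1182 = \frac{1503421}{1276} - 3 \sqrt{11}$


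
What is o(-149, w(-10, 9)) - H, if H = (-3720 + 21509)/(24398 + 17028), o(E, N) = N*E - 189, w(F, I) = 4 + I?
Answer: -88089465/41426 ≈ -2126.4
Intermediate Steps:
o(E, N) = -189 + E*N (o(E, N) = E*N - 189 = -189 + E*N)
H = 17789/41426 ≈ 0.42942
o(-149, w(-10, 9)) - H = (-189 - 149*(4 + 9)) - 1*17789/41426 = (-189 - 149*13) - 17789/41426 = (-189 - 1937) - 17789/41426 = -2126 - 17789/41426 = -88089465/41426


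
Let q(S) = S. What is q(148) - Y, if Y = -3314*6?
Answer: 20032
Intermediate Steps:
Y = -19884
q(148) - Y = 148 - 1*(-19884) = 148 + 19884 = 20032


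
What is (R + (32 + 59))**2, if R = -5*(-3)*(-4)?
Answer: 961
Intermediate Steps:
R = -60 (R = 15*(-4) = -60)
(R + (32 + 59))**2 = (-60 + (32 + 59))**2 = (-60 + 91)**2 = 31**2 = 961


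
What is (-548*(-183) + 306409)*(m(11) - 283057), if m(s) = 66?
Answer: -115090458763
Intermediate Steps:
(-548*(-183) + 306409)*(m(11) - 283057) = (-548*(-183) + 306409)*(66 - 283057) = (100284 + 306409)*(-282991) = 406693*(-282991) = -115090458763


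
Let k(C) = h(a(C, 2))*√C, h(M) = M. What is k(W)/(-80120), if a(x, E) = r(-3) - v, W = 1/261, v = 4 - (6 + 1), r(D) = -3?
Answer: 0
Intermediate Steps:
v = -3 (v = 4 - 1*7 = 4 - 7 = -3)
W = 1/261 ≈ 0.0038314
a(x, E) = 0 (a(x, E) = -3 - 1*(-3) = -3 + 3 = 0)
k(C) = 0 (k(C) = 0*√C = 0)
k(W)/(-80120) = 0/(-80120) = 0*(-1/80120) = 0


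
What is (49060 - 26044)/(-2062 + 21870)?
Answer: 2877/2476 ≈ 1.1620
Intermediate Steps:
(49060 - 26044)/(-2062 + 21870) = 23016/19808 = 23016*(1/19808) = 2877/2476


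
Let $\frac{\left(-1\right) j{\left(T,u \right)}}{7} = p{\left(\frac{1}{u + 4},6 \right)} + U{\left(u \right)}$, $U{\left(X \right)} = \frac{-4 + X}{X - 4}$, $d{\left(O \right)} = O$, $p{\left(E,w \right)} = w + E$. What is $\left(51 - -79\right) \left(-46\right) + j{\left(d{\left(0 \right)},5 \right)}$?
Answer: $- \frac{54268}{9} \approx -6029.8$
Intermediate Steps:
$p{\left(E,w \right)} = E + w$
$U{\left(X \right)} = 1$ ($U{\left(X \right)} = \frac{-4 + X}{-4 + X} = 1$)
$j{\left(T,u \right)} = -49 - \frac{7}{4 + u}$ ($j{\left(T,u \right)} = - 7 \left(\left(\frac{1}{u + 4} + 6\right) + 1\right) = - 7 \left(\left(\frac{1}{4 + u} + 6\right) + 1\right) = - 7 \left(\left(6 + \frac{1}{4 + u}\right) + 1\right) = - 7 \left(7 + \frac{1}{4 + u}\right) = -49 - \frac{7}{4 + u}$)
$\left(51 - -79\right) \left(-46\right) + j{\left(d{\left(0 \right)},5 \right)} = \left(51 - -79\right) \left(-46\right) + \frac{7 \left(-29 - 35\right)}{4 + 5} = \left(51 + 79\right) \left(-46\right) + \frac{7 \left(-29 - 35\right)}{9} = 130 \left(-46\right) + 7 \cdot \frac{1}{9} \left(-64\right) = -5980 - \frac{448}{9} = - \frac{54268}{9}$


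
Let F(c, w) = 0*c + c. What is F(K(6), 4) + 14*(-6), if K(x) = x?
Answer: -78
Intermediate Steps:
F(c, w) = c (F(c, w) = 0 + c = c)
F(K(6), 4) + 14*(-6) = 6 + 14*(-6) = 6 - 84 = -78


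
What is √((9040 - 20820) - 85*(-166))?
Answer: √2330 ≈ 48.270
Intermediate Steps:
√((9040 - 20820) - 85*(-166)) = √(-11780 + 14110) = √2330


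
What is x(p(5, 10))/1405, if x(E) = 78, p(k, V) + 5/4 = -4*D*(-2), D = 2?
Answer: 78/1405 ≈ 0.055516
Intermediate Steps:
p(k, V) = 59/4 (p(k, V) = -5/4 - 4*2*(-2) = -5/4 - 8*(-2) = -5/4 + 16 = 59/4)
x(p(5, 10))/1405 = 78/1405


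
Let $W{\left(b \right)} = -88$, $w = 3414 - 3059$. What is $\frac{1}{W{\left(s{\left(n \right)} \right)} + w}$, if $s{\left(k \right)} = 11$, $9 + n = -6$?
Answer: $\frac{1}{267} \approx 0.0037453$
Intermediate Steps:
$n = -15$ ($n = -9 - 6 = -15$)
$w = 355$
$\frac{1}{W{\left(s{\left(n \right)} \right)} + w} = \frac{1}{-88 + 355} = \frac{1}{267}$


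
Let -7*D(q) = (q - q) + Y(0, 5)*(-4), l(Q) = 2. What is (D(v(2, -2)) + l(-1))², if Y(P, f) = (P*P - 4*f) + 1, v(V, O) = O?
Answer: 3844/49 ≈ 78.449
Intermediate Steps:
Y(P, f) = 1 + P² - 4*f (Y(P, f) = (P² - 4*f) + 1 = 1 + P² - 4*f)
D(q) = -76/7 (D(q) = -((q - q) + (1 + 0² - 4*5)*(-4))/7 = -(0 + (1 + 0 - 20)*(-4))/7 = -(0 - 19*(-4))/7 = -(0 + 76)/7 = -⅐*76 = -76/7)
(D(v(2, -2)) + l(-1))² = (-76/7 + 2)² = (-62/7)² = 3844/49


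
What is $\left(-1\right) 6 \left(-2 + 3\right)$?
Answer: $-6$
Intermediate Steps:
$\left(-1\right) 6 \left(-2 + 3\right) = \left(-6\right) 1 = -6$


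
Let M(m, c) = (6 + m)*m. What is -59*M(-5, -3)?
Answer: 295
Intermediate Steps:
M(m, c) = m*(6 + m)
-59*M(-5, -3) = -(-295)*(6 - 5) = -(-295) = -59*(-5) = 295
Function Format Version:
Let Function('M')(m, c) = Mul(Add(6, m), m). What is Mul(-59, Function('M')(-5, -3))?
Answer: 295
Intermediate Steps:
Function('M')(m, c) = Mul(m, Add(6, m))
Mul(-59, Function('M')(-5, -3)) = Mul(-59, Mul(-5, Add(6, -5))) = Mul(-59, Mul(-5, 1)) = Mul(-59, -5) = 295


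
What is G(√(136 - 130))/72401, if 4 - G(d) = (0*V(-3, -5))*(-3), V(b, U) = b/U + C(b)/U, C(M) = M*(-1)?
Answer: 4/72401 ≈ 5.5248e-5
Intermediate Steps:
C(M) = -M
V(b, U) = 0 (V(b, U) = b/U + (-b)/U = b/U - b/U = 0)
G(d) = 4 (G(d) = 4 - 0*0*(-3) = 4 - 0*(-3) = 4 - 1*0 = 4 + 0 = 4)
G(√(136 - 130))/72401 = 4/72401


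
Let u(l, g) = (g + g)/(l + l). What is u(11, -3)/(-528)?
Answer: 1/1936 ≈ 0.00051653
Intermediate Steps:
u(l, g) = g/l (u(l, g) = (2*g)/((2*l)) = (2*g)*(1/(2*l)) = g/l)
u(11, -3)/(-528) = -3/11/(-528) = -3*1/11*(-1/528) = -3/11*(-1/528) = 1/1936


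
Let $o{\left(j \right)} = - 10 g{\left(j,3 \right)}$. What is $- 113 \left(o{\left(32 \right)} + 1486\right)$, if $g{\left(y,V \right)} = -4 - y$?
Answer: $-208598$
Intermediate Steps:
$o{\left(j \right)} = 40 + 10 j$ ($o{\left(j \right)} = - 10 \left(-4 - j\right) = 40 + 10 j$)
$- 113 \left(o{\left(32 \right)} + 1486\right) = - 113 \left(\left(40 + 10 \cdot 32\right) + 1486\right) = - 113 \left(\left(40 + 320\right) + 1486\right) = - 113 \left(360 + 1486\right) = \left(-113\right) 1846 = -208598$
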